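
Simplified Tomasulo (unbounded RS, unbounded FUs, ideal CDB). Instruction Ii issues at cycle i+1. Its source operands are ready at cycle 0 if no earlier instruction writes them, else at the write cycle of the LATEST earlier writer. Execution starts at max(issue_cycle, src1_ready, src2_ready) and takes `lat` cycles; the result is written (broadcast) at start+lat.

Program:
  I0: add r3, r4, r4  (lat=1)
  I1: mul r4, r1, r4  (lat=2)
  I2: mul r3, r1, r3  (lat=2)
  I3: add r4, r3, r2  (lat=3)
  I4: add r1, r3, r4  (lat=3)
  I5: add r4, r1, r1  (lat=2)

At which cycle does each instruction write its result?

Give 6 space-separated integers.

I0 add r3: issue@1 deps=(None,None) exec_start@1 write@2
I1 mul r4: issue@2 deps=(None,None) exec_start@2 write@4
I2 mul r3: issue@3 deps=(None,0) exec_start@3 write@5
I3 add r4: issue@4 deps=(2,None) exec_start@5 write@8
I4 add r1: issue@5 deps=(2,3) exec_start@8 write@11
I5 add r4: issue@6 deps=(4,4) exec_start@11 write@13

Answer: 2 4 5 8 11 13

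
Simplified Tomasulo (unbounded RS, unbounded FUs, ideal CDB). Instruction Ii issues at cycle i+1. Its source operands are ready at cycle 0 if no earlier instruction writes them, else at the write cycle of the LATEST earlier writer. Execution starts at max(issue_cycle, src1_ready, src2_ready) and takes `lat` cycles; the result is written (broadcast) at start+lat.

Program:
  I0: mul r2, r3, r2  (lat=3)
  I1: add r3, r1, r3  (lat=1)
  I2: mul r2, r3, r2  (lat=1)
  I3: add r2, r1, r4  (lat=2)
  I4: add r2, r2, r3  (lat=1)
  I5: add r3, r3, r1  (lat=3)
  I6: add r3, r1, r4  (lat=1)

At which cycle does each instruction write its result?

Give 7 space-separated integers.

I0 mul r2: issue@1 deps=(None,None) exec_start@1 write@4
I1 add r3: issue@2 deps=(None,None) exec_start@2 write@3
I2 mul r2: issue@3 deps=(1,0) exec_start@4 write@5
I3 add r2: issue@4 deps=(None,None) exec_start@4 write@6
I4 add r2: issue@5 deps=(3,1) exec_start@6 write@7
I5 add r3: issue@6 deps=(1,None) exec_start@6 write@9
I6 add r3: issue@7 deps=(None,None) exec_start@7 write@8

Answer: 4 3 5 6 7 9 8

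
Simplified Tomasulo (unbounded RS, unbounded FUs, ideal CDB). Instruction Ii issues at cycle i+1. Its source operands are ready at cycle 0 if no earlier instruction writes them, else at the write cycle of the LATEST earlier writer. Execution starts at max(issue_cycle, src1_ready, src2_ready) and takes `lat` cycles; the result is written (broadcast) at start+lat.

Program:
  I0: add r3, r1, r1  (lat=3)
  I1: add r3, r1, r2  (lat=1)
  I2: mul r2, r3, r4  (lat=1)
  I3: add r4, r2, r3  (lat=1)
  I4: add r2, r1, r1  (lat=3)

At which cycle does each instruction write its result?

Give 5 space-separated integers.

I0 add r3: issue@1 deps=(None,None) exec_start@1 write@4
I1 add r3: issue@2 deps=(None,None) exec_start@2 write@3
I2 mul r2: issue@3 deps=(1,None) exec_start@3 write@4
I3 add r4: issue@4 deps=(2,1) exec_start@4 write@5
I4 add r2: issue@5 deps=(None,None) exec_start@5 write@8

Answer: 4 3 4 5 8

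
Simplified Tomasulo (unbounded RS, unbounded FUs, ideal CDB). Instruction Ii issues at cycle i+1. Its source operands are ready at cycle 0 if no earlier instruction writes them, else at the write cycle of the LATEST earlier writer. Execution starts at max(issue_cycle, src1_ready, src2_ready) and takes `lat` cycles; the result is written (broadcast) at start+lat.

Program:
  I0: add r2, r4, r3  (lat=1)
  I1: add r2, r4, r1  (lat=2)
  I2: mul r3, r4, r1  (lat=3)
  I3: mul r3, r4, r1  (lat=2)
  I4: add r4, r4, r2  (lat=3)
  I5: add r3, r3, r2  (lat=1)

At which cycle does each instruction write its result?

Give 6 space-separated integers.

I0 add r2: issue@1 deps=(None,None) exec_start@1 write@2
I1 add r2: issue@2 deps=(None,None) exec_start@2 write@4
I2 mul r3: issue@3 deps=(None,None) exec_start@3 write@6
I3 mul r3: issue@4 deps=(None,None) exec_start@4 write@6
I4 add r4: issue@5 deps=(None,1) exec_start@5 write@8
I5 add r3: issue@6 deps=(3,1) exec_start@6 write@7

Answer: 2 4 6 6 8 7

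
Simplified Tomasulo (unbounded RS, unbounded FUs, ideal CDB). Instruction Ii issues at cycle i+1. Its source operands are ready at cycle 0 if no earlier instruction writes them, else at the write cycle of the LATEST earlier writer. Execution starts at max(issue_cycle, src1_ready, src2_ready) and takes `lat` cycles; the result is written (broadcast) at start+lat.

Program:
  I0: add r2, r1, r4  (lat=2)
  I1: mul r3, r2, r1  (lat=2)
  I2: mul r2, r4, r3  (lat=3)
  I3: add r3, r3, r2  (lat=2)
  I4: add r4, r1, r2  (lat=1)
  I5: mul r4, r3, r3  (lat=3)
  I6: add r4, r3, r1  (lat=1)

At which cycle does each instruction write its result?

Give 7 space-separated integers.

I0 add r2: issue@1 deps=(None,None) exec_start@1 write@3
I1 mul r3: issue@2 deps=(0,None) exec_start@3 write@5
I2 mul r2: issue@3 deps=(None,1) exec_start@5 write@8
I3 add r3: issue@4 deps=(1,2) exec_start@8 write@10
I4 add r4: issue@5 deps=(None,2) exec_start@8 write@9
I5 mul r4: issue@6 deps=(3,3) exec_start@10 write@13
I6 add r4: issue@7 deps=(3,None) exec_start@10 write@11

Answer: 3 5 8 10 9 13 11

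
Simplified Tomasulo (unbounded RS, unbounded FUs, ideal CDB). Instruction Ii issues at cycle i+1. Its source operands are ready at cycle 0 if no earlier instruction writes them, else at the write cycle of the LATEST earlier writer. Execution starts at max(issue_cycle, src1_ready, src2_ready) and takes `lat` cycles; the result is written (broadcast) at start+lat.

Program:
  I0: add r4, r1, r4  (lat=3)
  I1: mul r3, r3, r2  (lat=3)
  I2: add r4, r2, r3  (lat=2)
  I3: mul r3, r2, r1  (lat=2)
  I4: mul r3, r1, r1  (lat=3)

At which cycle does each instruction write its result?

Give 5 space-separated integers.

I0 add r4: issue@1 deps=(None,None) exec_start@1 write@4
I1 mul r3: issue@2 deps=(None,None) exec_start@2 write@5
I2 add r4: issue@3 deps=(None,1) exec_start@5 write@7
I3 mul r3: issue@4 deps=(None,None) exec_start@4 write@6
I4 mul r3: issue@5 deps=(None,None) exec_start@5 write@8

Answer: 4 5 7 6 8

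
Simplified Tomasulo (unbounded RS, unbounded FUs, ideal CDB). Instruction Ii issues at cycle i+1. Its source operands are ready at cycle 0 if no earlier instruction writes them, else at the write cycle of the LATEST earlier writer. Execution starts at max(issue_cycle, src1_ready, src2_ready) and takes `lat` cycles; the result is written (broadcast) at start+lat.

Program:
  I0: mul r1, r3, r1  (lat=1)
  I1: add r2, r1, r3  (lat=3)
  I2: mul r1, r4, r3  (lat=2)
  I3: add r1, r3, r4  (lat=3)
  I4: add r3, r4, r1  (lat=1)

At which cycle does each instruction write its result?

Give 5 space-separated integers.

Answer: 2 5 5 7 8

Derivation:
I0 mul r1: issue@1 deps=(None,None) exec_start@1 write@2
I1 add r2: issue@2 deps=(0,None) exec_start@2 write@5
I2 mul r1: issue@3 deps=(None,None) exec_start@3 write@5
I3 add r1: issue@4 deps=(None,None) exec_start@4 write@7
I4 add r3: issue@5 deps=(None,3) exec_start@7 write@8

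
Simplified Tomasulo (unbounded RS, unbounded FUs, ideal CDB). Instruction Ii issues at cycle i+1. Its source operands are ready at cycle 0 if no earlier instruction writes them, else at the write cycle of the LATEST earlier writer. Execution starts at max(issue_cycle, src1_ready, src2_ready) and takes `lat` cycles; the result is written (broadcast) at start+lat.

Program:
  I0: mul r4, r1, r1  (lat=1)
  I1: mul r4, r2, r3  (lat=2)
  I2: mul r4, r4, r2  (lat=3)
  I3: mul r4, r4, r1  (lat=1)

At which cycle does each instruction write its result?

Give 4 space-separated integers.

I0 mul r4: issue@1 deps=(None,None) exec_start@1 write@2
I1 mul r4: issue@2 deps=(None,None) exec_start@2 write@4
I2 mul r4: issue@3 deps=(1,None) exec_start@4 write@7
I3 mul r4: issue@4 deps=(2,None) exec_start@7 write@8

Answer: 2 4 7 8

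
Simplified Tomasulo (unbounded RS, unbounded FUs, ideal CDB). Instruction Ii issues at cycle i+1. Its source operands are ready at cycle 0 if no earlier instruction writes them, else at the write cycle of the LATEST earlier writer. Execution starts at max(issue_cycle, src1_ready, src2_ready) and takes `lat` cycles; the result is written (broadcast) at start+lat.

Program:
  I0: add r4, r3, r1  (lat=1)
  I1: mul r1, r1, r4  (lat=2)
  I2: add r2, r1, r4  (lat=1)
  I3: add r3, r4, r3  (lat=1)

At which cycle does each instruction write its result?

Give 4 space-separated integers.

Answer: 2 4 5 5

Derivation:
I0 add r4: issue@1 deps=(None,None) exec_start@1 write@2
I1 mul r1: issue@2 deps=(None,0) exec_start@2 write@4
I2 add r2: issue@3 deps=(1,0) exec_start@4 write@5
I3 add r3: issue@4 deps=(0,None) exec_start@4 write@5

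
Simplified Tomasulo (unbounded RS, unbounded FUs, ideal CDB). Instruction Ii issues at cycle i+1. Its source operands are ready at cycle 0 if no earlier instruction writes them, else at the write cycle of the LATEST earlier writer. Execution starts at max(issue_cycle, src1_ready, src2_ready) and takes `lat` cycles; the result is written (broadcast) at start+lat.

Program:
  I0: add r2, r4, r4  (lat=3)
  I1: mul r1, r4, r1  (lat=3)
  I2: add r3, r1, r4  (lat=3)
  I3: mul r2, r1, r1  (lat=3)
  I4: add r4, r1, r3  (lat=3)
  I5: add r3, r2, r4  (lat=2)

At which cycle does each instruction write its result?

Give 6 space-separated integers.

Answer: 4 5 8 8 11 13

Derivation:
I0 add r2: issue@1 deps=(None,None) exec_start@1 write@4
I1 mul r1: issue@2 deps=(None,None) exec_start@2 write@5
I2 add r3: issue@3 deps=(1,None) exec_start@5 write@8
I3 mul r2: issue@4 deps=(1,1) exec_start@5 write@8
I4 add r4: issue@5 deps=(1,2) exec_start@8 write@11
I5 add r3: issue@6 deps=(3,4) exec_start@11 write@13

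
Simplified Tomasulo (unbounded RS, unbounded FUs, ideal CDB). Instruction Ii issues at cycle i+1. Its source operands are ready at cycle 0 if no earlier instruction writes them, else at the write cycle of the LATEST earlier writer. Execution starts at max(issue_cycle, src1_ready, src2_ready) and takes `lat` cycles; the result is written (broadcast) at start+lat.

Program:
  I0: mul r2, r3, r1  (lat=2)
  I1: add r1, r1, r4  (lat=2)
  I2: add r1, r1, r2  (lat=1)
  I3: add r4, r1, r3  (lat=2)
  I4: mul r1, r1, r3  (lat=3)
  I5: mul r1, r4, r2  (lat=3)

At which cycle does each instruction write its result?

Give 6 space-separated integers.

I0 mul r2: issue@1 deps=(None,None) exec_start@1 write@3
I1 add r1: issue@2 deps=(None,None) exec_start@2 write@4
I2 add r1: issue@3 deps=(1,0) exec_start@4 write@5
I3 add r4: issue@4 deps=(2,None) exec_start@5 write@7
I4 mul r1: issue@5 deps=(2,None) exec_start@5 write@8
I5 mul r1: issue@6 deps=(3,0) exec_start@7 write@10

Answer: 3 4 5 7 8 10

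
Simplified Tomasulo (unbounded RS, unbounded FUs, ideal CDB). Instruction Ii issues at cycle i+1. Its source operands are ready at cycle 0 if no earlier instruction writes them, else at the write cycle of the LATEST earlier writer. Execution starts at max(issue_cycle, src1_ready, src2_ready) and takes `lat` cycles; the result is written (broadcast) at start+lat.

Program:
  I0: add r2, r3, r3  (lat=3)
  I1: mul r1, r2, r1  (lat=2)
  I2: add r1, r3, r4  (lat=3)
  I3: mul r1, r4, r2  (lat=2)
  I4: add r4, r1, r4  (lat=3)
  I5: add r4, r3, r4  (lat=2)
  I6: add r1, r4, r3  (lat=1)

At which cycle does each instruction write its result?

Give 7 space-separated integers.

Answer: 4 6 6 6 9 11 12

Derivation:
I0 add r2: issue@1 deps=(None,None) exec_start@1 write@4
I1 mul r1: issue@2 deps=(0,None) exec_start@4 write@6
I2 add r1: issue@3 deps=(None,None) exec_start@3 write@6
I3 mul r1: issue@4 deps=(None,0) exec_start@4 write@6
I4 add r4: issue@5 deps=(3,None) exec_start@6 write@9
I5 add r4: issue@6 deps=(None,4) exec_start@9 write@11
I6 add r1: issue@7 deps=(5,None) exec_start@11 write@12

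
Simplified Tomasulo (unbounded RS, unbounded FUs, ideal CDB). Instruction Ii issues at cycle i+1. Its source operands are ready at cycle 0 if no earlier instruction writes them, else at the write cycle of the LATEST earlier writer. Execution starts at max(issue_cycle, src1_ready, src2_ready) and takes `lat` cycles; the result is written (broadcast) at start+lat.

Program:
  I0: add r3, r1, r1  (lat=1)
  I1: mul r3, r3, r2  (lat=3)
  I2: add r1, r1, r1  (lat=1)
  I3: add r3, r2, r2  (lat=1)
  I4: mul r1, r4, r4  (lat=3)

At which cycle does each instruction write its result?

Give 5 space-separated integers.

Answer: 2 5 4 5 8

Derivation:
I0 add r3: issue@1 deps=(None,None) exec_start@1 write@2
I1 mul r3: issue@2 deps=(0,None) exec_start@2 write@5
I2 add r1: issue@3 deps=(None,None) exec_start@3 write@4
I3 add r3: issue@4 deps=(None,None) exec_start@4 write@5
I4 mul r1: issue@5 deps=(None,None) exec_start@5 write@8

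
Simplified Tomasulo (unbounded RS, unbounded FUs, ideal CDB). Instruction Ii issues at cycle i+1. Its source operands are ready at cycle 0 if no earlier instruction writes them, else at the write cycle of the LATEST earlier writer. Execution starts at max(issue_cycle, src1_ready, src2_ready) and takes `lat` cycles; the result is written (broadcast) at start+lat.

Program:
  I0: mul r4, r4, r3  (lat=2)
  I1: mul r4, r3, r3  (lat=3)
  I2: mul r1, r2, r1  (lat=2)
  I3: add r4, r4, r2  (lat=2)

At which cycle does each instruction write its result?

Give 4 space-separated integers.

I0 mul r4: issue@1 deps=(None,None) exec_start@1 write@3
I1 mul r4: issue@2 deps=(None,None) exec_start@2 write@5
I2 mul r1: issue@3 deps=(None,None) exec_start@3 write@5
I3 add r4: issue@4 deps=(1,None) exec_start@5 write@7

Answer: 3 5 5 7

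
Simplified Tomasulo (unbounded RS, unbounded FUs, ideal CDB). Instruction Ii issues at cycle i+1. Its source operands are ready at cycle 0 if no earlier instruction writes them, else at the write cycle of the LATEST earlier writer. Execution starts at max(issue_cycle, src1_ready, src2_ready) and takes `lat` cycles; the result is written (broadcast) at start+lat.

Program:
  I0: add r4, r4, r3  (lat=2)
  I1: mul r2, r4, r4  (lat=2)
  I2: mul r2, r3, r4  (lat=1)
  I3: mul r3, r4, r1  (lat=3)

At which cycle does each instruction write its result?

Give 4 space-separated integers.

I0 add r4: issue@1 deps=(None,None) exec_start@1 write@3
I1 mul r2: issue@2 deps=(0,0) exec_start@3 write@5
I2 mul r2: issue@3 deps=(None,0) exec_start@3 write@4
I3 mul r3: issue@4 deps=(0,None) exec_start@4 write@7

Answer: 3 5 4 7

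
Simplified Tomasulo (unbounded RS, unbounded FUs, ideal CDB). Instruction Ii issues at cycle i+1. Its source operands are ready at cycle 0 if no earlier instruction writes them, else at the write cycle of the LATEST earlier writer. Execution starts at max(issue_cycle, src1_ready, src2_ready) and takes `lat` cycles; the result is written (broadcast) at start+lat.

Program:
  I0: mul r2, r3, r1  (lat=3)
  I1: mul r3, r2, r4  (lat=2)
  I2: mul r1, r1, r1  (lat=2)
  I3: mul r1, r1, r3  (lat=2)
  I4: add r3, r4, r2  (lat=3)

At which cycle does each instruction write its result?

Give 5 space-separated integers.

Answer: 4 6 5 8 8

Derivation:
I0 mul r2: issue@1 deps=(None,None) exec_start@1 write@4
I1 mul r3: issue@2 deps=(0,None) exec_start@4 write@6
I2 mul r1: issue@3 deps=(None,None) exec_start@3 write@5
I3 mul r1: issue@4 deps=(2,1) exec_start@6 write@8
I4 add r3: issue@5 deps=(None,0) exec_start@5 write@8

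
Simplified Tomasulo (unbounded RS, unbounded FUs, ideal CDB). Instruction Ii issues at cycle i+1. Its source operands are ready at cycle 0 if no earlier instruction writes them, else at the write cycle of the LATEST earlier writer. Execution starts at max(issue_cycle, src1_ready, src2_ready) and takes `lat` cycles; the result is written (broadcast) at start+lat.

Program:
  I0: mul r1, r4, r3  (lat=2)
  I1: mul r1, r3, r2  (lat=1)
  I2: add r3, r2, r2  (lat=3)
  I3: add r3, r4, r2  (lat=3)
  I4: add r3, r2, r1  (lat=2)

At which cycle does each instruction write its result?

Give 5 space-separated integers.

I0 mul r1: issue@1 deps=(None,None) exec_start@1 write@3
I1 mul r1: issue@2 deps=(None,None) exec_start@2 write@3
I2 add r3: issue@3 deps=(None,None) exec_start@3 write@6
I3 add r3: issue@4 deps=(None,None) exec_start@4 write@7
I4 add r3: issue@5 deps=(None,1) exec_start@5 write@7

Answer: 3 3 6 7 7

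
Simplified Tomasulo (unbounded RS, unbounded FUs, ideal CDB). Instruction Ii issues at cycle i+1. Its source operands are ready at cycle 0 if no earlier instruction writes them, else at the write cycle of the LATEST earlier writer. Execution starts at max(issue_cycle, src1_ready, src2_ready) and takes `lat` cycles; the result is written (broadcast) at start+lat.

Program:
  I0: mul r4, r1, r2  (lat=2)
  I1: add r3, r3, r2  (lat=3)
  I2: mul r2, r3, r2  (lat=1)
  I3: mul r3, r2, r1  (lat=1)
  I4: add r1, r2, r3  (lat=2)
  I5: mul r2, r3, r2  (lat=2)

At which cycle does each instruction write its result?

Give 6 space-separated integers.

Answer: 3 5 6 7 9 9

Derivation:
I0 mul r4: issue@1 deps=(None,None) exec_start@1 write@3
I1 add r3: issue@2 deps=(None,None) exec_start@2 write@5
I2 mul r2: issue@3 deps=(1,None) exec_start@5 write@6
I3 mul r3: issue@4 deps=(2,None) exec_start@6 write@7
I4 add r1: issue@5 deps=(2,3) exec_start@7 write@9
I5 mul r2: issue@6 deps=(3,2) exec_start@7 write@9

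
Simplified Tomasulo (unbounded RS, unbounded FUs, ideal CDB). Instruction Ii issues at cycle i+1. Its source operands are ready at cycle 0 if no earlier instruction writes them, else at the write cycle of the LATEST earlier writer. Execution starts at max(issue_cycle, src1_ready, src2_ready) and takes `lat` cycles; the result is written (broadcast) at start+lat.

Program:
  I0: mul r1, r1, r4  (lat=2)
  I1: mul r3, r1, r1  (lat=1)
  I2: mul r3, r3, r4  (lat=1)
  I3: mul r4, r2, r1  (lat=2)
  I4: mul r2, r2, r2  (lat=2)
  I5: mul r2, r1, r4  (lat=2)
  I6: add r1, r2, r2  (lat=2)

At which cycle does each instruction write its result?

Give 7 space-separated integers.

I0 mul r1: issue@1 deps=(None,None) exec_start@1 write@3
I1 mul r3: issue@2 deps=(0,0) exec_start@3 write@4
I2 mul r3: issue@3 deps=(1,None) exec_start@4 write@5
I3 mul r4: issue@4 deps=(None,0) exec_start@4 write@6
I4 mul r2: issue@5 deps=(None,None) exec_start@5 write@7
I5 mul r2: issue@6 deps=(0,3) exec_start@6 write@8
I6 add r1: issue@7 deps=(5,5) exec_start@8 write@10

Answer: 3 4 5 6 7 8 10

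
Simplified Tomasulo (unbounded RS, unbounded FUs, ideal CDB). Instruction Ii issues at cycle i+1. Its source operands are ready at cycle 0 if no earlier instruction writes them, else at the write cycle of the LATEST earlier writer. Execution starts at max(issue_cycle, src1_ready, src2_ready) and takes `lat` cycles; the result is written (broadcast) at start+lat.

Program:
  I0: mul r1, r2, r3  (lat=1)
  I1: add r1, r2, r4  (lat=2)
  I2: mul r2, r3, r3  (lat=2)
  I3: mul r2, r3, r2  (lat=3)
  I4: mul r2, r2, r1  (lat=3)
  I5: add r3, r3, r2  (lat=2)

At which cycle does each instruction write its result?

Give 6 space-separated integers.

I0 mul r1: issue@1 deps=(None,None) exec_start@1 write@2
I1 add r1: issue@2 deps=(None,None) exec_start@2 write@4
I2 mul r2: issue@3 deps=(None,None) exec_start@3 write@5
I3 mul r2: issue@4 deps=(None,2) exec_start@5 write@8
I4 mul r2: issue@5 deps=(3,1) exec_start@8 write@11
I5 add r3: issue@6 deps=(None,4) exec_start@11 write@13

Answer: 2 4 5 8 11 13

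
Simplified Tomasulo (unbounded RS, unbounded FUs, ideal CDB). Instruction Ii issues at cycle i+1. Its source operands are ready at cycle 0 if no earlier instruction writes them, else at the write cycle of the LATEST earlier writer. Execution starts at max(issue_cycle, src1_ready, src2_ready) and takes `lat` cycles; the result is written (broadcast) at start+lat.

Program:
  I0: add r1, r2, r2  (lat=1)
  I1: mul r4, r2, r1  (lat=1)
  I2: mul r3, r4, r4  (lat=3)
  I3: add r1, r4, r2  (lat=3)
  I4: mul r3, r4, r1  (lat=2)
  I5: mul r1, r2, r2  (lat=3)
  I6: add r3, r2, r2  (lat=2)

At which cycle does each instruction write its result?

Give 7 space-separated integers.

Answer: 2 3 6 7 9 9 9

Derivation:
I0 add r1: issue@1 deps=(None,None) exec_start@1 write@2
I1 mul r4: issue@2 deps=(None,0) exec_start@2 write@3
I2 mul r3: issue@3 deps=(1,1) exec_start@3 write@6
I3 add r1: issue@4 deps=(1,None) exec_start@4 write@7
I4 mul r3: issue@5 deps=(1,3) exec_start@7 write@9
I5 mul r1: issue@6 deps=(None,None) exec_start@6 write@9
I6 add r3: issue@7 deps=(None,None) exec_start@7 write@9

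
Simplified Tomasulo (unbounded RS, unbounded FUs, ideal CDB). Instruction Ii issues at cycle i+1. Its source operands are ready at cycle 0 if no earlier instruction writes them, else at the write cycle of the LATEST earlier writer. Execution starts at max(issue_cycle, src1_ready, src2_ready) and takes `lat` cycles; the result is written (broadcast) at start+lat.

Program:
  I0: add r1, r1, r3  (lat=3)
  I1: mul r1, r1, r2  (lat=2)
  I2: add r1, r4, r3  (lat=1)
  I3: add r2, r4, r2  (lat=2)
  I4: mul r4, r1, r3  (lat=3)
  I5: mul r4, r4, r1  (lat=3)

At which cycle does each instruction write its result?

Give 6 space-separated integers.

Answer: 4 6 4 6 8 11

Derivation:
I0 add r1: issue@1 deps=(None,None) exec_start@1 write@4
I1 mul r1: issue@2 deps=(0,None) exec_start@4 write@6
I2 add r1: issue@3 deps=(None,None) exec_start@3 write@4
I3 add r2: issue@4 deps=(None,None) exec_start@4 write@6
I4 mul r4: issue@5 deps=(2,None) exec_start@5 write@8
I5 mul r4: issue@6 deps=(4,2) exec_start@8 write@11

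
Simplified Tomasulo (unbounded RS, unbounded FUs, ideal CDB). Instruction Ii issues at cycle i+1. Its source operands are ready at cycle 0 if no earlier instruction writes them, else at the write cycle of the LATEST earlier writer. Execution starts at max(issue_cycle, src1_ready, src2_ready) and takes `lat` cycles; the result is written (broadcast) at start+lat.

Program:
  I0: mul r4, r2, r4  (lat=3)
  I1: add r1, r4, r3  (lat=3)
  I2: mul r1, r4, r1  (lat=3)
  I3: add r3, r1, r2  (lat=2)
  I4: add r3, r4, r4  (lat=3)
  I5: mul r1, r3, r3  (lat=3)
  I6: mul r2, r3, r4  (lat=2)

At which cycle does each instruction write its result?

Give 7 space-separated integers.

Answer: 4 7 10 12 8 11 10

Derivation:
I0 mul r4: issue@1 deps=(None,None) exec_start@1 write@4
I1 add r1: issue@2 deps=(0,None) exec_start@4 write@7
I2 mul r1: issue@3 deps=(0,1) exec_start@7 write@10
I3 add r3: issue@4 deps=(2,None) exec_start@10 write@12
I4 add r3: issue@5 deps=(0,0) exec_start@5 write@8
I5 mul r1: issue@6 deps=(4,4) exec_start@8 write@11
I6 mul r2: issue@7 deps=(4,0) exec_start@8 write@10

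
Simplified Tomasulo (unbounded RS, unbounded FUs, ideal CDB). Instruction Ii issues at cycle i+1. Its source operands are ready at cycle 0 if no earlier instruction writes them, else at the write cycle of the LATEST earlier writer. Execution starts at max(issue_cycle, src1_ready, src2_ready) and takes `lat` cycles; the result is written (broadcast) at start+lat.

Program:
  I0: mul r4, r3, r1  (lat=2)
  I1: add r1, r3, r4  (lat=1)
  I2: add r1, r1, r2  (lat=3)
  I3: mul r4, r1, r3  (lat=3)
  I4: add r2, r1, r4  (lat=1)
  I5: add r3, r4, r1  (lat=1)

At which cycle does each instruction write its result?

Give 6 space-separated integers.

I0 mul r4: issue@1 deps=(None,None) exec_start@1 write@3
I1 add r1: issue@2 deps=(None,0) exec_start@3 write@4
I2 add r1: issue@3 deps=(1,None) exec_start@4 write@7
I3 mul r4: issue@4 deps=(2,None) exec_start@7 write@10
I4 add r2: issue@5 deps=(2,3) exec_start@10 write@11
I5 add r3: issue@6 deps=(3,2) exec_start@10 write@11

Answer: 3 4 7 10 11 11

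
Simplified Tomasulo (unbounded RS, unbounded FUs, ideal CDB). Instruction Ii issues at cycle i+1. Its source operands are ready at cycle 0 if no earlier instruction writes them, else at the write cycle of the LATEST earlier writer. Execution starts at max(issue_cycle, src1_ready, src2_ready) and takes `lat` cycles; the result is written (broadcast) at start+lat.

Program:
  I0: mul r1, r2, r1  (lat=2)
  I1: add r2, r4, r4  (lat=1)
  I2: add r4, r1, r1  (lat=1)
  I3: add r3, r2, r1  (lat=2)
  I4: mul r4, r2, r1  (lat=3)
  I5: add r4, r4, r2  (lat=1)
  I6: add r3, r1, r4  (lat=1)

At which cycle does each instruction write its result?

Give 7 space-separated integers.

Answer: 3 3 4 6 8 9 10

Derivation:
I0 mul r1: issue@1 deps=(None,None) exec_start@1 write@3
I1 add r2: issue@2 deps=(None,None) exec_start@2 write@3
I2 add r4: issue@3 deps=(0,0) exec_start@3 write@4
I3 add r3: issue@4 deps=(1,0) exec_start@4 write@6
I4 mul r4: issue@5 deps=(1,0) exec_start@5 write@8
I5 add r4: issue@6 deps=(4,1) exec_start@8 write@9
I6 add r3: issue@7 deps=(0,5) exec_start@9 write@10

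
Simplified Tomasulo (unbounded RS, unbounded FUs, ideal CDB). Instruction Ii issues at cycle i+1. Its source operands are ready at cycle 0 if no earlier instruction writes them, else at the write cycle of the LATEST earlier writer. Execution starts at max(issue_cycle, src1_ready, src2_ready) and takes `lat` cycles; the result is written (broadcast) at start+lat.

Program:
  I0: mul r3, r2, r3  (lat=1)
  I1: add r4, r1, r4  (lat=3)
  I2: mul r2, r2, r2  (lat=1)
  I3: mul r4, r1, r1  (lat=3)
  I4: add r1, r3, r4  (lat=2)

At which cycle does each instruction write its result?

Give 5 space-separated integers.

I0 mul r3: issue@1 deps=(None,None) exec_start@1 write@2
I1 add r4: issue@2 deps=(None,None) exec_start@2 write@5
I2 mul r2: issue@3 deps=(None,None) exec_start@3 write@4
I3 mul r4: issue@4 deps=(None,None) exec_start@4 write@7
I4 add r1: issue@5 deps=(0,3) exec_start@7 write@9

Answer: 2 5 4 7 9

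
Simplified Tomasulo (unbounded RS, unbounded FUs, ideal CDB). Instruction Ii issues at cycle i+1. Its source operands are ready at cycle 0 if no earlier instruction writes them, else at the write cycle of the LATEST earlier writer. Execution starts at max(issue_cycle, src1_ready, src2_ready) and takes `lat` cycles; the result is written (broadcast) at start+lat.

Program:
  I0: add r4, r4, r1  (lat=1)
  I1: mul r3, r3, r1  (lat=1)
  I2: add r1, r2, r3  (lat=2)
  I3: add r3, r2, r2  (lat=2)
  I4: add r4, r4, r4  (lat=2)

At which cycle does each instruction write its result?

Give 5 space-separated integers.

I0 add r4: issue@1 deps=(None,None) exec_start@1 write@2
I1 mul r3: issue@2 deps=(None,None) exec_start@2 write@3
I2 add r1: issue@3 deps=(None,1) exec_start@3 write@5
I3 add r3: issue@4 deps=(None,None) exec_start@4 write@6
I4 add r4: issue@5 deps=(0,0) exec_start@5 write@7

Answer: 2 3 5 6 7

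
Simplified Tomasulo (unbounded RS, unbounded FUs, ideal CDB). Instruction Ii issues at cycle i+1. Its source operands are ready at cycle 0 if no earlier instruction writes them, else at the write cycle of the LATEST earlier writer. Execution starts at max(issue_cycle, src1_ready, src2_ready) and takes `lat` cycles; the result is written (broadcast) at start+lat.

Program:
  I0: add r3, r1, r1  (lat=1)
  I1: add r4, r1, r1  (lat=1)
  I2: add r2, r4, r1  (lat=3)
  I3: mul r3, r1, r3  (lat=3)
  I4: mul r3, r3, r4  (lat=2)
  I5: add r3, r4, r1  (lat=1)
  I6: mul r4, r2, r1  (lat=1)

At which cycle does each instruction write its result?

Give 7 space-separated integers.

I0 add r3: issue@1 deps=(None,None) exec_start@1 write@2
I1 add r4: issue@2 deps=(None,None) exec_start@2 write@3
I2 add r2: issue@3 deps=(1,None) exec_start@3 write@6
I3 mul r3: issue@4 deps=(None,0) exec_start@4 write@7
I4 mul r3: issue@5 deps=(3,1) exec_start@7 write@9
I5 add r3: issue@6 deps=(1,None) exec_start@6 write@7
I6 mul r4: issue@7 deps=(2,None) exec_start@7 write@8

Answer: 2 3 6 7 9 7 8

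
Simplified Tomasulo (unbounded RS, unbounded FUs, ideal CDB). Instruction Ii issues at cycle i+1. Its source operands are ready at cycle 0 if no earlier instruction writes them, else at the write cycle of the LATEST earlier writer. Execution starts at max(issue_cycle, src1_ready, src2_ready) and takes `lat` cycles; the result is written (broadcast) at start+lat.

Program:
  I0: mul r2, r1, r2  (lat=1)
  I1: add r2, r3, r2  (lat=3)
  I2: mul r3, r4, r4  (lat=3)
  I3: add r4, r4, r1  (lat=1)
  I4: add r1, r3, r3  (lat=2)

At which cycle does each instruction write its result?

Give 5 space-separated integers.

I0 mul r2: issue@1 deps=(None,None) exec_start@1 write@2
I1 add r2: issue@2 deps=(None,0) exec_start@2 write@5
I2 mul r3: issue@3 deps=(None,None) exec_start@3 write@6
I3 add r4: issue@4 deps=(None,None) exec_start@4 write@5
I4 add r1: issue@5 deps=(2,2) exec_start@6 write@8

Answer: 2 5 6 5 8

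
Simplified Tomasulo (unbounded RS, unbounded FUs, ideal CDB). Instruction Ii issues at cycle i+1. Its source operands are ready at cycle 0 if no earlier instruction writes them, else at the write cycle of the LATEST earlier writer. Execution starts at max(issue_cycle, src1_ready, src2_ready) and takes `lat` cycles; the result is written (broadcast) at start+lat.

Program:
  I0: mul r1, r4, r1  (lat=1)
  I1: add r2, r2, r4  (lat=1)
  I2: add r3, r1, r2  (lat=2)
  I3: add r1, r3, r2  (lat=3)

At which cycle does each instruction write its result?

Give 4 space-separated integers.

Answer: 2 3 5 8

Derivation:
I0 mul r1: issue@1 deps=(None,None) exec_start@1 write@2
I1 add r2: issue@2 deps=(None,None) exec_start@2 write@3
I2 add r3: issue@3 deps=(0,1) exec_start@3 write@5
I3 add r1: issue@4 deps=(2,1) exec_start@5 write@8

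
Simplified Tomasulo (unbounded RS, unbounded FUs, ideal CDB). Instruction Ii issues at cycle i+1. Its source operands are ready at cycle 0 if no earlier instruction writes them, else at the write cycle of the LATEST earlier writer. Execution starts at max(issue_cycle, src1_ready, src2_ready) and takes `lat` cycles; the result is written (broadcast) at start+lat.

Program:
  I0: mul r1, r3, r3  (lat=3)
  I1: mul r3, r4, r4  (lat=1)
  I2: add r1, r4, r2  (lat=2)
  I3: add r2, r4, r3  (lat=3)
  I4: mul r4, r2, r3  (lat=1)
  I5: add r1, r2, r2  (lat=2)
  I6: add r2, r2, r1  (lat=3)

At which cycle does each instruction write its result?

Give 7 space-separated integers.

I0 mul r1: issue@1 deps=(None,None) exec_start@1 write@4
I1 mul r3: issue@2 deps=(None,None) exec_start@2 write@3
I2 add r1: issue@3 deps=(None,None) exec_start@3 write@5
I3 add r2: issue@4 deps=(None,1) exec_start@4 write@7
I4 mul r4: issue@5 deps=(3,1) exec_start@7 write@8
I5 add r1: issue@6 deps=(3,3) exec_start@7 write@9
I6 add r2: issue@7 deps=(3,5) exec_start@9 write@12

Answer: 4 3 5 7 8 9 12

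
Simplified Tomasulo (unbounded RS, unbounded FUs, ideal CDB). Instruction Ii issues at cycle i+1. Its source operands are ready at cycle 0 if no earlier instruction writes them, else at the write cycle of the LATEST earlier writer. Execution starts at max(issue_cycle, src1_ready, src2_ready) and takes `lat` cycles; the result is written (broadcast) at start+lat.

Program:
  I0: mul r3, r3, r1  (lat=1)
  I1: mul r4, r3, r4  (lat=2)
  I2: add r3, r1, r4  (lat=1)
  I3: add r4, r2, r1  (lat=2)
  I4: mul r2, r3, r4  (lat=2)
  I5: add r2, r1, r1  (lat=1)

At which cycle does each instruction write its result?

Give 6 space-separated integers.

Answer: 2 4 5 6 8 7

Derivation:
I0 mul r3: issue@1 deps=(None,None) exec_start@1 write@2
I1 mul r4: issue@2 deps=(0,None) exec_start@2 write@4
I2 add r3: issue@3 deps=(None,1) exec_start@4 write@5
I3 add r4: issue@4 deps=(None,None) exec_start@4 write@6
I4 mul r2: issue@5 deps=(2,3) exec_start@6 write@8
I5 add r2: issue@6 deps=(None,None) exec_start@6 write@7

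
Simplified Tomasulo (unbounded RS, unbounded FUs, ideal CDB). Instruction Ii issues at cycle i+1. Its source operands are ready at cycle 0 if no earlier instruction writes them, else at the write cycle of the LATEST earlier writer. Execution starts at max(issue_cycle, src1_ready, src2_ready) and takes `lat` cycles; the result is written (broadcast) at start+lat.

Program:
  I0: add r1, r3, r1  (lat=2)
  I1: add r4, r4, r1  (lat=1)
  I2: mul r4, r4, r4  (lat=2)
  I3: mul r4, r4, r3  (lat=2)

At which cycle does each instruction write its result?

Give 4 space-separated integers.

Answer: 3 4 6 8

Derivation:
I0 add r1: issue@1 deps=(None,None) exec_start@1 write@3
I1 add r4: issue@2 deps=(None,0) exec_start@3 write@4
I2 mul r4: issue@3 deps=(1,1) exec_start@4 write@6
I3 mul r4: issue@4 deps=(2,None) exec_start@6 write@8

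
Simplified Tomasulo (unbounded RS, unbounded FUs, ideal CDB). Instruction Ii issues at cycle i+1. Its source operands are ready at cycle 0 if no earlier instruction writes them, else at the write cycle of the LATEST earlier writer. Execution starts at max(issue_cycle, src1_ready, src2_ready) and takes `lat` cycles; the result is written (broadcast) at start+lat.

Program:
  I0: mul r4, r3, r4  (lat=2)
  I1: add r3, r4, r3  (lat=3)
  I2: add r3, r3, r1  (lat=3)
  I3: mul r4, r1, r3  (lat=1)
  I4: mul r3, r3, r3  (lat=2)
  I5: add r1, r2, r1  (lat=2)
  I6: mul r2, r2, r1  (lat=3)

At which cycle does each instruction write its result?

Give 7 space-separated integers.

Answer: 3 6 9 10 11 8 11

Derivation:
I0 mul r4: issue@1 deps=(None,None) exec_start@1 write@3
I1 add r3: issue@2 deps=(0,None) exec_start@3 write@6
I2 add r3: issue@3 deps=(1,None) exec_start@6 write@9
I3 mul r4: issue@4 deps=(None,2) exec_start@9 write@10
I4 mul r3: issue@5 deps=(2,2) exec_start@9 write@11
I5 add r1: issue@6 deps=(None,None) exec_start@6 write@8
I6 mul r2: issue@7 deps=(None,5) exec_start@8 write@11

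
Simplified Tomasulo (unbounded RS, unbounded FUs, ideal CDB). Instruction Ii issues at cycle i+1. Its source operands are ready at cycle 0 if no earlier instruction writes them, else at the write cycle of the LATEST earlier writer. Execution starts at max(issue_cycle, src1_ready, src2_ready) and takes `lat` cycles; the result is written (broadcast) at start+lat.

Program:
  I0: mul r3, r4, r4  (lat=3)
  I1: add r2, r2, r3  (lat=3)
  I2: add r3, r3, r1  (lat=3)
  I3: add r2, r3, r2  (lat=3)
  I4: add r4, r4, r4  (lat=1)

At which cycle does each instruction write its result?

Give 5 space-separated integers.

Answer: 4 7 7 10 6

Derivation:
I0 mul r3: issue@1 deps=(None,None) exec_start@1 write@4
I1 add r2: issue@2 deps=(None,0) exec_start@4 write@7
I2 add r3: issue@3 deps=(0,None) exec_start@4 write@7
I3 add r2: issue@4 deps=(2,1) exec_start@7 write@10
I4 add r4: issue@5 deps=(None,None) exec_start@5 write@6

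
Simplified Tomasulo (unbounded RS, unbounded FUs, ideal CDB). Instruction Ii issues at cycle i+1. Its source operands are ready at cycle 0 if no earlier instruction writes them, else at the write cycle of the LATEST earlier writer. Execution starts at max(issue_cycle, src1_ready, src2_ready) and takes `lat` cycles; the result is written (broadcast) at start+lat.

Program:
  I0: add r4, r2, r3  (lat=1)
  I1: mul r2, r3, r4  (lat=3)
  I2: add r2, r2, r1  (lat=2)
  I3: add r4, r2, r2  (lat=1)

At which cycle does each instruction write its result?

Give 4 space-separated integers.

Answer: 2 5 7 8

Derivation:
I0 add r4: issue@1 deps=(None,None) exec_start@1 write@2
I1 mul r2: issue@2 deps=(None,0) exec_start@2 write@5
I2 add r2: issue@3 deps=(1,None) exec_start@5 write@7
I3 add r4: issue@4 deps=(2,2) exec_start@7 write@8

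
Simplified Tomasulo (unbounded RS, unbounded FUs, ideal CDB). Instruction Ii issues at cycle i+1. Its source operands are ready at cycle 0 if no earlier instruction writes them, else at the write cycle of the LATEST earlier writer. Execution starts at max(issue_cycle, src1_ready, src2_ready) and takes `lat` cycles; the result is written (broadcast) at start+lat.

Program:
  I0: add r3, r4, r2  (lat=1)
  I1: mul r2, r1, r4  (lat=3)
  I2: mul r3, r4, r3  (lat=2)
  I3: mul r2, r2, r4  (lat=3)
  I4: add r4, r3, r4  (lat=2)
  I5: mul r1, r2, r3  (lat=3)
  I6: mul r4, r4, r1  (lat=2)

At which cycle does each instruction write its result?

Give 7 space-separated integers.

I0 add r3: issue@1 deps=(None,None) exec_start@1 write@2
I1 mul r2: issue@2 deps=(None,None) exec_start@2 write@5
I2 mul r3: issue@3 deps=(None,0) exec_start@3 write@5
I3 mul r2: issue@4 deps=(1,None) exec_start@5 write@8
I4 add r4: issue@5 deps=(2,None) exec_start@5 write@7
I5 mul r1: issue@6 deps=(3,2) exec_start@8 write@11
I6 mul r4: issue@7 deps=(4,5) exec_start@11 write@13

Answer: 2 5 5 8 7 11 13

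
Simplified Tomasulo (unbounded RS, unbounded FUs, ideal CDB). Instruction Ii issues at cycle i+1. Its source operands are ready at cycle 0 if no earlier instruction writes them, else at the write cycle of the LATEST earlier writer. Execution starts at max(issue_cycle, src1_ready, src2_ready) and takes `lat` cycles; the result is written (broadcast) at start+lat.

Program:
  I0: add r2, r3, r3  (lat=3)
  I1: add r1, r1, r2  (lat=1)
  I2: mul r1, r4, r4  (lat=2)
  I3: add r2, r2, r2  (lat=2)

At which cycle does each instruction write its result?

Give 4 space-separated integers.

Answer: 4 5 5 6

Derivation:
I0 add r2: issue@1 deps=(None,None) exec_start@1 write@4
I1 add r1: issue@2 deps=(None,0) exec_start@4 write@5
I2 mul r1: issue@3 deps=(None,None) exec_start@3 write@5
I3 add r2: issue@4 deps=(0,0) exec_start@4 write@6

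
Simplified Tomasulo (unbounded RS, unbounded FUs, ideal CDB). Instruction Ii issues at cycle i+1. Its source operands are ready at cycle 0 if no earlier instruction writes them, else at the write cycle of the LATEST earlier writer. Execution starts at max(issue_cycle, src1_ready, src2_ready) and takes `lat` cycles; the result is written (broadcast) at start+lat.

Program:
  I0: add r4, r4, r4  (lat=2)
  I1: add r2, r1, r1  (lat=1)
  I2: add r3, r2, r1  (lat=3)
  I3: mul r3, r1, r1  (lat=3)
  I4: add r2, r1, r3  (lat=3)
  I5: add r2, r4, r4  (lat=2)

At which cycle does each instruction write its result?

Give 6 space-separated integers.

I0 add r4: issue@1 deps=(None,None) exec_start@1 write@3
I1 add r2: issue@2 deps=(None,None) exec_start@2 write@3
I2 add r3: issue@3 deps=(1,None) exec_start@3 write@6
I3 mul r3: issue@4 deps=(None,None) exec_start@4 write@7
I4 add r2: issue@5 deps=(None,3) exec_start@7 write@10
I5 add r2: issue@6 deps=(0,0) exec_start@6 write@8

Answer: 3 3 6 7 10 8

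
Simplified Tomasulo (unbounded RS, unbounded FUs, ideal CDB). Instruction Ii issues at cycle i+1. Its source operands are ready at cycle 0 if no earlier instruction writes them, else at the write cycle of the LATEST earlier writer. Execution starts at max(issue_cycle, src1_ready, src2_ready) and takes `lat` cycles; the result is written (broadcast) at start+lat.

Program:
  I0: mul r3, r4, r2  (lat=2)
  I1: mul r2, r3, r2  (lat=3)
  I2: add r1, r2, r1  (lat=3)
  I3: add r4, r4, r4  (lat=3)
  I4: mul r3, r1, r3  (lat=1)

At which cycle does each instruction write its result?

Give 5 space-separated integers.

I0 mul r3: issue@1 deps=(None,None) exec_start@1 write@3
I1 mul r2: issue@2 deps=(0,None) exec_start@3 write@6
I2 add r1: issue@3 deps=(1,None) exec_start@6 write@9
I3 add r4: issue@4 deps=(None,None) exec_start@4 write@7
I4 mul r3: issue@5 deps=(2,0) exec_start@9 write@10

Answer: 3 6 9 7 10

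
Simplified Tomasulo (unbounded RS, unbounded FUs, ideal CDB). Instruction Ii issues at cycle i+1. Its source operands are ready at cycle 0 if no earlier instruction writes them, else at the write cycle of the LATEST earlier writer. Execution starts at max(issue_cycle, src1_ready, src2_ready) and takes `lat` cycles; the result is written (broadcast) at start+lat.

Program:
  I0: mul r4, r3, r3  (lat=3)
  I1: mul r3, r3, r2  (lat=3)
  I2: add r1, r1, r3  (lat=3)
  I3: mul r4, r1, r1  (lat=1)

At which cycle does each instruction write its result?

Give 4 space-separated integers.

I0 mul r4: issue@1 deps=(None,None) exec_start@1 write@4
I1 mul r3: issue@2 deps=(None,None) exec_start@2 write@5
I2 add r1: issue@3 deps=(None,1) exec_start@5 write@8
I3 mul r4: issue@4 deps=(2,2) exec_start@8 write@9

Answer: 4 5 8 9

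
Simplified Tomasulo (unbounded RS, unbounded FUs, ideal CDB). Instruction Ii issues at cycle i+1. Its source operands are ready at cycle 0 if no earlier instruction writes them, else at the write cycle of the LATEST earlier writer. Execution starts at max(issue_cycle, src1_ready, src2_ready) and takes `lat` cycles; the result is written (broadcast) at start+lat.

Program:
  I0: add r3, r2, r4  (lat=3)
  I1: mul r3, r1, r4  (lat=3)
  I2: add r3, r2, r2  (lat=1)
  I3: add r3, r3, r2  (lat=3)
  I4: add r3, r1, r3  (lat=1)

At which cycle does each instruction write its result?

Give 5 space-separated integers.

I0 add r3: issue@1 deps=(None,None) exec_start@1 write@4
I1 mul r3: issue@2 deps=(None,None) exec_start@2 write@5
I2 add r3: issue@3 deps=(None,None) exec_start@3 write@4
I3 add r3: issue@4 deps=(2,None) exec_start@4 write@7
I4 add r3: issue@5 deps=(None,3) exec_start@7 write@8

Answer: 4 5 4 7 8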